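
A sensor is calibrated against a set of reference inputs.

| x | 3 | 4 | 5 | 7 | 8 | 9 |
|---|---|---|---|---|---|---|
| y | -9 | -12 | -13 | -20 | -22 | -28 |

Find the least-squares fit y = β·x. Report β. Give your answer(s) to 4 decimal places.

Sums needed: Σx·x = 244.
And Σx·y = -708.
So AᵀA·[β]ᵀ = Aᵀy: [[244]]·[β]ᵀ = [-708]ᵀ.
β = (-708)/244 = -2.90164.

β = -2.9016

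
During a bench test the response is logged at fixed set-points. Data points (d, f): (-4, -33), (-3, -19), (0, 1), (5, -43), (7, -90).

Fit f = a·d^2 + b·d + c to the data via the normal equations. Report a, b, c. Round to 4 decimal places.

Forming MᵀM = [[3363, 377, 99]; [377, 99, 5]; [99, 5, 5]] and Mᵀf = [-6184, -656, -184]ᵀ gives MᵀM·[a, b, c]ᵀ = Mᵀf.
Inverting the 3×3 Gram matrix, [a, b, c]ᵀ = [-2587/1312, 1063/1312, 939/656]ᵀ.

a = -1.9718, b = 0.8102, c = 1.4314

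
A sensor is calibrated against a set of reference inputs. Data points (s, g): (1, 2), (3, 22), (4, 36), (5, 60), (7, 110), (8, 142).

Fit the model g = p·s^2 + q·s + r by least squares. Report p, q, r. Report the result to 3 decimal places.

From the data, Σs^2·s^2 = 7460, Σs^2·s = 1072, Σs^2 = 164, Σs·s = 164, Σs = 28, Σ1 = 6.
And Σs^2·g = 16754, Σs·g = 2418, Σg = 372.
Normal equations: [[7460, 1072, 164]; [1072, 164, 28]; [164, 28, 6]]·[p, q, r]ᵀ = [16754, 2418, 372]ᵀ.
Inverting the 3×3 Gram matrix, [p, q, r]ᵀ = [779/390, 4063/1950, -58/25]ᵀ.

p = 1.997, q = 2.084, r = -2.320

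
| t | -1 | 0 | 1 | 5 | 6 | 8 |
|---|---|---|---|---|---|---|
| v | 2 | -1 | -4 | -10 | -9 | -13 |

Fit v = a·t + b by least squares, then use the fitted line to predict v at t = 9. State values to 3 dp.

Sums needed: Σt·t = 127, Σt = 19, Σ1 = 6.
For Aᵀv: Σt·v = -214, Σv = -35.
So AᵀA·[a, b]ᵀ = Aᵀv: [[127, 19]; [19, 6]]·[a, b]ᵀ = [-214, -35]ᵀ.
Determinant 127·6 − 19² = 401.
a = ((-214)·6 − 19·(-35))/401 = -619/401; b = (127·(-35) − 19·(-214))/401 = -379/401.
At t = 9: v̂ = (-619/401)·(9) + (-379/401)·(1) = -5950/401.

v̂ = -14.838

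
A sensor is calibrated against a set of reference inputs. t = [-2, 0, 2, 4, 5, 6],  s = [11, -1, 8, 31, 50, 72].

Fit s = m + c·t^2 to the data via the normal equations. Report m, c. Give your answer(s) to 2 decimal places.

From the data, Σ1 = 6, Σt^2 = 85, Σt^2·t^2 = 2209.
Moment sums: Σs = 171, Σt^2·s = 4414.
AᵀA·[m, c]ᵀ = Aᵀs becomes [[6, 85]; [85, 2209]]·[m, c]ᵀ = [171, 4414]ᵀ.
Δ = 6·2209 − 85² = 6029.
m = (171·2209 − 85·4414)/6029 = 2549/6029; c = (6·4414 − 85·171)/6029 = 11949/6029.

m = 0.42, c = 1.98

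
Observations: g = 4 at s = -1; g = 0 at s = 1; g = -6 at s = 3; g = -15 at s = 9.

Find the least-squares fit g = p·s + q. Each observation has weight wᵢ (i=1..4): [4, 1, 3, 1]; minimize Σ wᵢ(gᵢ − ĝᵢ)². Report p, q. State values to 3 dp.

p = -2.008, q = 1.457

MᵀWM·[p, q]ᵀ = MᵀWg reads: 113·p + 15·q = -205;  15·p + 9·q = -17.
(Σwᵢ·s·s = 113, Σwᵢ·s = 15, Σwᵢ·1 = 9, Σwᵢ·s·g = -205, Σwᵢ·g = -17.)
Eliminating q: 9·(row 1) − 15·(row 2) gives 792·p = 9·(-205) − 15·(-17) = -1590, so p = -265/132.
Then q = ((-17) − 15·(-265/132))/9 = 577/396.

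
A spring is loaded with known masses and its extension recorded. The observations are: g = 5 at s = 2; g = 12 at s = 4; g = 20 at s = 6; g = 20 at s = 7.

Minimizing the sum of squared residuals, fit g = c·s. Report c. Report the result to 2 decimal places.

c = 3.03

Setting ∂/∂c … = 0 gives: 105·c = 318.
(Σs·s = 105, Σs·g = 318.)
c = 318/105 = 3.02857.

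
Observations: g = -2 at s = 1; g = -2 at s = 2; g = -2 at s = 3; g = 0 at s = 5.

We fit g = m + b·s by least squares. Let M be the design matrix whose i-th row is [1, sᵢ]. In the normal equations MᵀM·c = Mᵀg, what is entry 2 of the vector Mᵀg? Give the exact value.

Entry 2 ↔ basis s, so (Mᵀg)_{2} = Σᵢ (s)·gᵢ = (1)·(-2) + (2)·(-2) + (3)·(-2) + (5)·(0) = -12.

-12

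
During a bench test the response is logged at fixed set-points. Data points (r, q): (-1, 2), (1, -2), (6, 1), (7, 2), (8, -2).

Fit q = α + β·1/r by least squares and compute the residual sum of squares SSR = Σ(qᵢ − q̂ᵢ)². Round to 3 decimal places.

Compute the Gram sums: Σ1 = 5, Σ1/r = 73/168, Σ1/r·1/r = 58249/28224.
Right-hand side: Σq = 1, Σ1/r·q = -319/84.
So XᵀX·[α, β]ᵀ = Xᵀq: [[5, 73/168]; [73/168, 58249/28224]]·[α, β]ᵀ = [1, -319/84]ᵀ.
Δ = 5·(58249/28224) − (73/168)² = 71479/7056.
α = (1·(58249/28224) − (73/168)·(-319/84))/(71479/7056) = 104823/285916; β = (5·(-319/84) − (73/168)·1)/(71479/7056) = -137046/71479.
Residuals: -81175/285916, -128471/285916, 272457/285916, 545321/285916, -152033/71479; SSR = 2673955/285916.

SSR = 9.352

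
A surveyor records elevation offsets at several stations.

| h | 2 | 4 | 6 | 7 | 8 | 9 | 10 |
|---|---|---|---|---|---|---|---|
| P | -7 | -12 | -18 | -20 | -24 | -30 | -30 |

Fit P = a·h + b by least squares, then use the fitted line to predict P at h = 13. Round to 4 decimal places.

The normal system MᵀM·[a, b]ᵀ = MᵀP is [[350, 46]; [46, 7]]·[a, b]ᵀ = [-1072, -141]ᵀ.
Eliminating b: 7·(row 1) − 46·(row 2) gives 334·a = 7·(-1072) − 46·(-141) = -1018, so a = -509/167.
Then b = ((-141) − 46·(-509/167))/7 = -19/167.
At h = 13: P̂ = (-509/167)·(13) + (-19/167)·(1) = -6636/167.

P̂ = -39.7365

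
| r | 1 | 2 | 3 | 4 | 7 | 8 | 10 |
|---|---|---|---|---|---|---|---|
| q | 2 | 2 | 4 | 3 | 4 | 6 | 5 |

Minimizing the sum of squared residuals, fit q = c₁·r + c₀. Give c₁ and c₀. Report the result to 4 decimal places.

From the data, Σr·r = 243, Σr = 35, Σ1 = 7.
For Mᵀq: Σr·q = 156, Σq = 26.
Eliminating c₀: 7·(row 1) − 35·(row 2) gives 476·c₁ = 7·156 − 35·26 = 182, so c₁ = 13/34.
Then c₀ = (26 − 35·(13/34))/7 = 429/238.

c₁ = 0.3824, c₀ = 1.8025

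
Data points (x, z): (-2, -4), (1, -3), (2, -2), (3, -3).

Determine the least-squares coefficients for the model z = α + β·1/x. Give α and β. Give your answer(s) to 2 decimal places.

Sums needed: Σ1 = 4, Σ1/x = 4/3, Σ1/x·1/x = 29/18.
Moment sums: Σz = -12, Σ1/x·z = -3.
det = 4·(29/18) − (4/3)² = 14/3.
α = ((-12)·(29/18) − (4/3)·(-3))/(14/3) = -23/7; β = (4·(-3) − (4/3)·(-12))/(14/3) = 6/7.

α = -3.29, β = 0.86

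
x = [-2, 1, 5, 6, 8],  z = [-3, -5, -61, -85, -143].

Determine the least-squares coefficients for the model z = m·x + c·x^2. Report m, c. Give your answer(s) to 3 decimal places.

m = -2.601, c = -1.915

Entries of MᵀM: Σx·x = 130, Σx·x^2 = 846, Σx^2·x^2 = 6034.
And Σx·z = -1958, Σx^2·z = -13754.
det = 130·6034 − 846² = 68704.
m = ((-1958)·6034 − 846·(-13754))/68704 = -5584/2147; c = (130·(-13754) − 846·(-1958))/68704 = -4111/2147.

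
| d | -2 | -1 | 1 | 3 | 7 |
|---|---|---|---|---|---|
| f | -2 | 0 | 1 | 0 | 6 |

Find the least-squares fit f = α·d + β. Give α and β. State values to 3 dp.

Sums needed: Σd·d = 64, Σd = 8, Σ1 = 5.
Moment sums: Σd·f = 47, Σf = 5.
So AᵀA·[α, β]ᵀ = Aᵀf: [[64, 8]; [8, 5]]·[α, β]ᵀ = [47, 5]ᵀ.
Determinant 64·5 − 8² = 256.
α = (47·5 − 8·5)/256 = 195/256; β = (64·5 − 8·47)/256 = -7/32.

α = 0.762, β = -0.219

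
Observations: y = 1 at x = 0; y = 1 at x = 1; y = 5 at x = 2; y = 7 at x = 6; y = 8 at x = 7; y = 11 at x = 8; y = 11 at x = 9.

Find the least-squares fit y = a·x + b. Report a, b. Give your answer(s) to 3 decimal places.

From the data, Σx·x = 235, Σx = 33, Σ1 = 7.
Right-hand side: Σx·y = 296, Σy = 44.
So MᵀM·[a, b]ᵀ = Mᵀy: [[235, 33]; [33, 7]]·[a, b]ᵀ = [296, 44]ᵀ.
Determinant 235·7 − 33² = 556.
a = (296·7 − 33·44)/556 = 155/139; b = (235·44 − 33·296)/556 = 143/139.

a = 1.115, b = 1.029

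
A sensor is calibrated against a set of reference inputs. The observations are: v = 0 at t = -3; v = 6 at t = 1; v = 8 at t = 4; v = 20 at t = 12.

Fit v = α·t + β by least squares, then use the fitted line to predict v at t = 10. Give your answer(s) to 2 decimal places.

Compute the Gram sums: Σt·t = 170, Σt = 14, Σ1 = 4.
Moment sums: Σt·v = 278, Σv = 34.
So XᵀX·[α, β]ᵀ = Xᵀv: [[170, 14]; [14, 4]]·[α, β]ᵀ = [278, 34]ᵀ.
Δ = 170·4 − 14² = 484.
α = (278·4 − 14·34)/484 = 159/121; β = (170·34 − 14·278)/484 = 472/121.
At t = 10: v̂ = (159/121)·(10) + (472/121)·(1) = 2062/121.

v̂ = 17.04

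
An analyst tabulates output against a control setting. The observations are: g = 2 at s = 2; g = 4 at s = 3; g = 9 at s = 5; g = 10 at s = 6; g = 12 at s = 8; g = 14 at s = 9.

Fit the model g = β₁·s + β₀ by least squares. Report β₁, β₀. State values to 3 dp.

From the data, Σs·s = 219, Σs = 33, Σ1 = 6.
And Σs·g = 343, Σg = 51.
XᵀX·[β₁, β₀]ᵀ = Xᵀg becomes [[219, 33]; [33, 6]]·[β₁, β₀]ᵀ = [343, 51]ᵀ.
Determinant 219·6 − 33² = 225.
β₁ = (343·6 − 33·51)/225 = 5/3; β₀ = (219·51 − 33·343)/225 = -2/3.

β₁ = 1.667, β₀ = -0.667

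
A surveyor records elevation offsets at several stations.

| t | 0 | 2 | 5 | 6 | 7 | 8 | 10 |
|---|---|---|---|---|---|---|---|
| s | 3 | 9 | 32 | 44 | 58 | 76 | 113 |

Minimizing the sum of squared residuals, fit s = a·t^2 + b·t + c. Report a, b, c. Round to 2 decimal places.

Entries of XᵀX: Σt^2·t^2 = 18434, Σt^2·t = 2204, Σt^2 = 278, Σt·t = 278, Σt = 38, Σ1 = 7.
For Xᵀs: Σt^2·s = 21426, Σt·s = 2586, Σs = 335.
So XᵀX·[a, b, c]ᵀ = Xᵀs: [[18434, 2204, 278]; [2204, 278, 38]; [278, 38, 7]]·[a, b, c]ᵀ = [21426, 2586, 335]ᵀ.
Inverting the 3×3 Gram matrix, [a, b, c]ᵀ = [28694/27643, 17790/27643, 1127/359]ᵀ.

a = 1.04, b = 0.64, c = 3.14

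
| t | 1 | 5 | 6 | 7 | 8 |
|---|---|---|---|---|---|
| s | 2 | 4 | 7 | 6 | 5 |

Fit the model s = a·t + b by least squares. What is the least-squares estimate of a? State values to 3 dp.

Entries of MᵀM: Σt·t = 175, Σt = 27, Σ1 = 5.
Moment sums: Σt·s = 146, Σs = 24.
MᵀM·[a, b]ᵀ = Mᵀs becomes [[175, 27]; [27, 5]]·[a, b]ᵀ = [146, 24]ᵀ.
Δ = 175·5 − 27² = 146.
a = (146·5 − 27·24)/146 = 41/73; b = (175·24 − 27·146)/146 = 129/73.

a = 0.562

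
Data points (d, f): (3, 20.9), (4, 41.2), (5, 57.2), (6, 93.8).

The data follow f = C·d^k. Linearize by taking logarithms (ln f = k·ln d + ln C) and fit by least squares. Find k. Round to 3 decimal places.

k = 2.097

Taking logs, ln f = k·ln d + ln C, so regress ln f on ln d.
XᵀX = [[8.9295, 5.8861]; [5.8861, 4]], rhs = [23.1437, 15.3459]ᵀ  (here Σln d = 5.8861, Σ(ln d)² = 8.9295, Σln f = 15.3459, Σln d·ln f = 23.1437).
Δ = 8.9295·4 − (5.8861)² = 1.0716; k = (23.1437·4 − 5.8861·15.3459)/1.0716 = 2.09710, ln C = (8.9295·15.3459 − 5.8861·23.1437)/1.0716 = 0.75055.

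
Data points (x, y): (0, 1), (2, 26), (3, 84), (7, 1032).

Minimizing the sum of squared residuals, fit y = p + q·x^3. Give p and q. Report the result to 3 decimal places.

Entries of MᵀM: Σ1 = 4, Σx^3 = 378, Σx^3·x^3 = 118442.
And Σy = 1143, Σx^3·y = 356452.
So MᵀM·[p, q]ᵀ = Mᵀy: [[4, 378]; [378, 118442]]·[p, q]ᵀ = [1143, 356452]ᵀ.
Δ = 4·118442 − 378² = 330884.
p = (1143·118442 − 378·356452)/330884 = 320175/165442; q = (4·356452 − 378·1143)/330884 = 496877/165442.

p = 1.935, q = 3.003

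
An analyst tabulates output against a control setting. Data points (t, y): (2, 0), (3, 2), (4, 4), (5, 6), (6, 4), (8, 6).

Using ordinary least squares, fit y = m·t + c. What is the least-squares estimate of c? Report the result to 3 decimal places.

c = -0.600

XᵀX·[m, c]ᵀ = Xᵀy reads: 154·m + 28·c = 124;  28·m + 6·c = 22.
(Σt·t = 154, Σt = 28, Σ1 = 6, Σt·y = 124, Σy = 22.)
det = 154·6 − 28² = 140.
m = (124·6 − 28·22)/140 = 32/35; c = (154·22 − 28·124)/140 = -3/5.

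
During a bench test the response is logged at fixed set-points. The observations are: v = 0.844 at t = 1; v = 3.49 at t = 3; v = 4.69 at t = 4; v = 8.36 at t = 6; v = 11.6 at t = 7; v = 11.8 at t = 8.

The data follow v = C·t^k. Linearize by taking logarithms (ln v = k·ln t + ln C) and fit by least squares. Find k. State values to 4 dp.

k = 1.2976

With ln vᵢ as the transformed response and ln tᵢ as the regressor:
XᵀX = [[14.4498, 8.3020]; [8.3020, 6]], rhs = [17.2220, 9.6683]ᵀ  (here Σln t = 8.3020, Σ(ln t)² = 14.4498, Σln v = 9.6683, Σln t·ln v = 17.2220).
Δ = 14.4498·6 − (8.3020)² = 17.7753; k = (17.2220·6 − 8.3020·9.6683)/17.7753 = 1.29762, ln C = (14.4498·9.6683 − 8.3020·17.2220)/17.7753 = -0.18410.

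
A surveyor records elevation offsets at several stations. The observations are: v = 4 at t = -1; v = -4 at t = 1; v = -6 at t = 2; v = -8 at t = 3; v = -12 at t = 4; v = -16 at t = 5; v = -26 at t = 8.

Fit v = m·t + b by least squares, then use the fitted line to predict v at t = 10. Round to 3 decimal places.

v̂ = -32.135

The normal system MᵀM·[m, b]ᵀ = Mᵀv is [[120, 22]; [22, 7]]·[m, b]ᵀ = [-380, -68]ᵀ.
det = 120·7 − 22² = 356.
m = ((-380)·7 − 22·(-68))/356 = -291/89; b = (120·(-68) − 22·(-380))/356 = 50/89.
At t = 10: v̂ = (-291/89)·(10) + (50/89)·(1) = -2860/89.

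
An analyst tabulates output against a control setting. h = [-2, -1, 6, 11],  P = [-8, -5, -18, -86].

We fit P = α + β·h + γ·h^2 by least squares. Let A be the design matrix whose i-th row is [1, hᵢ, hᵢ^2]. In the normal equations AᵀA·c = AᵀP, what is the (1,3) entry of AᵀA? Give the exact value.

162

Row 1 ↔ basis 1, column 3 ↔ basis h^2, so (AᵀA)_{1,3} = Σᵢ h^2 = (1)·(4) + (1)·(1) + (1)·(36) + (1)·(121) = 162.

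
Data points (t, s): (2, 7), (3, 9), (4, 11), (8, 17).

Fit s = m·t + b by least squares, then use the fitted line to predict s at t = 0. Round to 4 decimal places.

ŝ = 4.0361

Normal-equation sums: Σt·t = 93, Σt = 17, Σ1 = 4.
Right-hand side: Σt·s = 221, Σs = 44.
Eliminating b: 4·(row 1) − 17·(row 2) gives 83·m = 4·221 − 17·44 = 136, so m = 136/83.
Then b = (44 − 17·(136/83))/4 = 335/83.
At t = 0: ŝ = (136/83)·(0) + (335/83)·(1) = 335/83.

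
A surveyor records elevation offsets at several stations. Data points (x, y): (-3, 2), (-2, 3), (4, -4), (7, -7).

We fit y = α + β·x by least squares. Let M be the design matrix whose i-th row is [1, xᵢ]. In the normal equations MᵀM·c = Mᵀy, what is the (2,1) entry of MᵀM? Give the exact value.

6

Row 2 ↔ basis x, column 1 ↔ basis 1, so (MᵀM)_{2,1} = Σᵢ x = (-3)·(1) + (-2)·(1) + (4)·(1) + (7)·(1) = 6.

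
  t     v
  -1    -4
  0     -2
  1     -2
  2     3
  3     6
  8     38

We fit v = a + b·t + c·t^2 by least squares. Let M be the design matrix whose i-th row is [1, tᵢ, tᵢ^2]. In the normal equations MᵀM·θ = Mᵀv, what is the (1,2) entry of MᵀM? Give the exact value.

13

Row 1 ↔ basis 1, column 2 ↔ basis t, so (MᵀM)_{1,2} = Σᵢ t = (1)·(-1) + (1)·(0) + (1)·(1) + (1)·(2) + (1)·(3) + (1)·(8) = 13.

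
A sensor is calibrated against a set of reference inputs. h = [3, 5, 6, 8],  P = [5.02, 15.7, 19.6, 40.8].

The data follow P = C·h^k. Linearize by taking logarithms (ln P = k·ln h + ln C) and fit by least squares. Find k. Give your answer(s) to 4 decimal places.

k = 2.0986

Taking logs, ln P = k·ln h + ln C, so regress ln P on ln h.
Sums: Σln h = 6.5793, Σ(ln h)² = 11.3317, Σln P = 11.0513, Σln h·ln P = 19.2478.
Normal system: [[11.3317, 6.5793]; [6.5793, 4]]·[k, ln C]ᵀ = [19.2478, 11.0513]ᵀ.
Δ = 11.3317·4 − (6.5793)² = 2.0403; k = (19.2478·4 − 6.5793·11.0513)/2.0403 = 2.09864, ln C = (11.3317·11.0513 − 6.5793·19.2478)/2.0403 = -0.68904.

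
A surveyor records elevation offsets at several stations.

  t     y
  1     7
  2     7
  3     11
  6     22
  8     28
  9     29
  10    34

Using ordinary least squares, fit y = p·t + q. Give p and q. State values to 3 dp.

p = 3.116, q = 2.355

The normal equations are: 295·p + 39·q = 1011;  39·p + 7·q = 138.
Δ = 295·7 − 39² = 544.
p = (1011·7 − 39·138)/544 = 1695/544; q = (295·138 − 39·1011)/544 = 1281/544.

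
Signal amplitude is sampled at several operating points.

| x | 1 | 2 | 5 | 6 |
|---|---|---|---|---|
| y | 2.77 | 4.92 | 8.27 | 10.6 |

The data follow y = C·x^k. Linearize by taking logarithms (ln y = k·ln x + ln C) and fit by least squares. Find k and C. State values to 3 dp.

Let Y = ln y. Fitting Y = k·ln x + ln C by least squares:
Σln x = 4.0943, Σ(ln x)² = 6.2811, Σln y = 7.0856, Σln x·ln y = 8.7346.
Normal system: [[6.2811, 4.0943]; [4.0943, 4]]·[k, ln C]ᵀ = [8.7346, 7.0856]ᵀ.
Solving (det = 8.3609): k = 0.70895, ln C = 1.04574, so C = exp(1.04574) = 2.84551.

k = 0.709, C = 2.846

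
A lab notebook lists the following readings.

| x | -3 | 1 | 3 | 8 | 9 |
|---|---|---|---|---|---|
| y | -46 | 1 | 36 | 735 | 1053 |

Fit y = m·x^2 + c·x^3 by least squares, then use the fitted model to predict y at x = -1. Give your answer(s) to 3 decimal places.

From the data, Σx^2·x^2 = 10820, Σx^2·x^3 = 91818, Σx^3·x^3 = 795044.
And Σx^2·y = 132244, Σx^3·y = 1146172.
So MᵀM·[m, c]ᵀ = Mᵀy: [[10820, 91818]; [91818, 795044]]·[m, c]ᵀ = [132244, 1146172]ᵀ.
Eliminating c: 795044·(row 1) − 91818·(row 2) gives 171830956·m = 795044·132244 − 91818·1146172 = -99421960, so m = -2259590/3905249.
Then c = (1146172 − 91818·(-2259590/3905249))/795044 = 5890942/3905249.
At x = -1: ŷ = (-2259590/3905249)·(1) + (5890942/3905249)·(-1) = -8150532/3905249.

ŷ = -2.087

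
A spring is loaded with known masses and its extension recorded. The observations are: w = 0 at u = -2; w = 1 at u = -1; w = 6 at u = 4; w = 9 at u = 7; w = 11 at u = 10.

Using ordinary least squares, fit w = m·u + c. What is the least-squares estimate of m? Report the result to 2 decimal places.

With design matrix M, MᵀM = [[170, 18]; [18, 5]] and Mᵀw = [196, 27]ᵀ.
Eliminating c: 5·(row 1) − 18·(row 2) gives 526·m = 5·196 − 18·27 = 494, so m = 247/263.
Then c = (27 − 18·(247/263))/5 = 531/263.

m = 0.94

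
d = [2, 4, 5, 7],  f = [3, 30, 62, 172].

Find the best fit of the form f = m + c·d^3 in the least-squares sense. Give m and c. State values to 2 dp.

Setting ∂/∂m … = 0 gives: 4·m + 540·c = 267;  540·m + 137434·c = 68690.
(Σ1 = 4, Σd^3 = 540, Σd^3·d^3 = 137434, Σf = 267, Σd^3·f = 68690.)
Eliminating c: 137434·(row 1) − 540·(row 2) gives 258136·m = 137434·267 − 540·68690 = -397722, so m = -198861/129068.
Then c = (68690 − 540·(-198861/129068))/137434 = 32645/64534.

m = -1.54, c = 0.51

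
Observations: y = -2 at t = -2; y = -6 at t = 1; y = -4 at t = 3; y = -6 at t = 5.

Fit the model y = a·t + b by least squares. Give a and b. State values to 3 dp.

a = -0.467, b = -3.682

Normal-equation sums: Σt·t = 39, Σt = 7, Σ1 = 4.
Right-hand side: Σt·y = -44, Σy = -18.
Δ = 39·4 − 7² = 107.
a = ((-44)·4 − 7·(-18))/107 = -50/107; b = (39·(-18) − 7·(-44))/107 = -394/107.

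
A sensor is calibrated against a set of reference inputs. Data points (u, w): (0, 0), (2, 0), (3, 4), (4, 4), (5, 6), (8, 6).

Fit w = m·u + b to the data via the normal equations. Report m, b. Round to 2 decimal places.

m = 0.88, b = 0.13

Normal-equation sums: Σu·u = 118, Σu = 22, Σ1 = 6.
Right-hand side: Σu·w = 106, Σw = 20.
AᵀA·[m, b]ᵀ = Aᵀw becomes [[118, 22]; [22, 6]]·[m, b]ᵀ = [106, 20]ᵀ.
det = 118·6 − 22² = 224.
m = (106·6 − 22·20)/224 = 7/8; b = (118·20 − 22·106)/224 = 1/8.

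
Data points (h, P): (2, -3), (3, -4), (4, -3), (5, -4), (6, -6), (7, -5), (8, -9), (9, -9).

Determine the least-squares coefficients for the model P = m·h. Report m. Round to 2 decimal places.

Setting ∂/∂m … = 0 gives: 284·m = -274.
(Σh·h = 284, Σh·P = -274.)
Hence m = -274 / 284 ≈ -0.964789.

m = -0.96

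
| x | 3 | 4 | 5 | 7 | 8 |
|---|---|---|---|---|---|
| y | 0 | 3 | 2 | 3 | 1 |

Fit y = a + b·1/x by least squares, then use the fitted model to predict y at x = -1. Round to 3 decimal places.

ŷ = 9.767

From the data, Σ1 = 5, Σ1/x = 883/840, Σ1/x·1/x = 176149/705600.
Right-hand side: Σy = 9, Σ1/x·y = 477/280.
MᵀM·[a, b]ᵀ = Mᵀy becomes [[5, 883/840]; [883/840, 176149/705600]]·[a, b]ᵀ = [9, 477/280]ᵀ.
Determinant 5·(176149/705600) − (883/840)² = 1579/11025.
a = (9·(176149/705600) − (883/840)·(477/280))/(1579/11025) = 40221/12632; b = (5·(477/280) − (883/840)·9)/(1579/11025) = -10395/1579.
At x = -1: ŷ = (40221/12632)·(1) + (-10395/1579)·(-1) = 123381/12632.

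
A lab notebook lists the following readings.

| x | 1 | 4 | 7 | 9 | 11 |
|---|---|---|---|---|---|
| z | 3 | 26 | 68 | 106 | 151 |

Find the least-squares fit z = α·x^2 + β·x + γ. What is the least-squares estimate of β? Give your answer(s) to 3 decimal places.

The normal system AᵀA·[α, β, γ]ᵀ = Aᵀz is [[23860, 2468, 268]; [2468, 268, 32]; [268, 32, 5]]·[α, β, γ]ᵀ = [30608, 3198, 354]ᵀ.
Inverting the 3×3 Gram matrix, [α, β, γ]ᵀ = [20833/20868, 59719/20868, -1783/1739]ᵀ.

β = 2.862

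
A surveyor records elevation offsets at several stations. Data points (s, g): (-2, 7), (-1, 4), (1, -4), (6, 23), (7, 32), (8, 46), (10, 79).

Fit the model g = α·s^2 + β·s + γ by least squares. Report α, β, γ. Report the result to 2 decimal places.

Forming MᵀM = [[17811, 2063, 255]; [2063, 255, 29]; [255, 29, 7]] and Mᵀg = [13268, 1498, 187]ᵀ gives MᵀM·[α, β, γ]ᵀ = Mᵀg.
Inverting the 3×3 Gram matrix, [α, β, γ]ᵀ = [499029/476098, -1171265/476098, -303956/238049]ᵀ.

α = 1.05, β = -2.46, γ = -1.28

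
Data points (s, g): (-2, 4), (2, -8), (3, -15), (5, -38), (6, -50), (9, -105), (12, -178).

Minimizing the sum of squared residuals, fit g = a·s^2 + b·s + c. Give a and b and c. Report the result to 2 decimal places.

Normal-equation sums: Σs^2·s^2 = 29331, Σs^2·s = 2825, Σs^2 = 303, Σs·s = 303, Σs = 35, Σ1 = 7.
Right-hand side: Σs^2·g = -37038, Σs·g = -3640, Σg = -390.
Normal equations: [[29331, 2825, 303]; [2825, 303, 35]; [303, 35, 7]]·[a, b, c]ᵀ = [-37038, -3640, -390]ᵀ.
Solving the 3×3 system (Gaussian elimination) gives a = -640747/629081, b = -1748190/629081, c = 1427343/629081.

a = -1.02, b = -2.78, c = 2.27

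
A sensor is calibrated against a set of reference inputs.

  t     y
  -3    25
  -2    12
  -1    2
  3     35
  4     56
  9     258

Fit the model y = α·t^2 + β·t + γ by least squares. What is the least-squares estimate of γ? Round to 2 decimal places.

Sums needed: Σt^2·t^2 = 6996, Σt^2·t = 784, Σt^2 = 120, Σt·t = 120, Σt = 10, Σ1 = 6.
For Mᵀy: Σt^2·y = 22384, Σt·y = 2550, Σy = 388.
Inverting the 3×3 Gram matrix, [α, β, γ]ᵀ = [49950/16733, 25913/16733, 39879/16733]ᵀ.

γ = 2.38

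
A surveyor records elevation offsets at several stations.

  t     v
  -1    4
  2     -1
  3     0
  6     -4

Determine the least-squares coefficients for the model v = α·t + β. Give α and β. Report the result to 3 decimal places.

The normal equations are: 50·α + 10·β = -30;  10·α + 4·β = -1.
(Σt·t = 50, Σt = 10, Σ1 = 4, Σt·v = -30, Σv = -1.)
Eliminating β: 4·(row 1) − 10·(row 2) gives 100·α = 4·(-30) − 10·(-1) = -110, so α = -11/10.
Then β = ((-1) − 10·(-11/10))/4 = 5/2.

α = -1.100, β = 2.500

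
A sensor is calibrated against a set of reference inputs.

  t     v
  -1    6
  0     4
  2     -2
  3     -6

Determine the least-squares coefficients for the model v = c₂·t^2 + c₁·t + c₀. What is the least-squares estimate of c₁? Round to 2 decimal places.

c₁ = -2.33

Entries of XᵀX: Σt^2·t^2 = 98, Σt^2·t = 34, Σt^2 = 14, Σt·t = 14, Σt = 4, Σ1 = 4.
Right-hand side: Σt^2·v = -56, Σt·v = -28, Σv = 2.
So XᵀX·[c₂, c₁, c₀]ᵀ = Xᵀv: [[98, 34, 14]; [34, 14, 4]; [14, 4, 4]]·[c₂, c₁, c₀]ᵀ = [-56, -28, 2]ᵀ.
Solving the 3×3 system (Gaussian elimination) gives c₂ = -1/3, c₁ = -7/3, c₀ = 4.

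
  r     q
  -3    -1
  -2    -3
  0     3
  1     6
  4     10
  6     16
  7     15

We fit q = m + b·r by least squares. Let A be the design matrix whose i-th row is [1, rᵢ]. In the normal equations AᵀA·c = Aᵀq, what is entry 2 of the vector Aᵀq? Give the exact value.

Entry 2 ↔ basis r, so (Aᵀq)_{2} = Σᵢ (r)·qᵢ = (-3)·(-1) + (-2)·(-3) + (0)·(3) + (1)·(6) + (4)·(10) + (6)·(16) + (7)·(15) = 256.

256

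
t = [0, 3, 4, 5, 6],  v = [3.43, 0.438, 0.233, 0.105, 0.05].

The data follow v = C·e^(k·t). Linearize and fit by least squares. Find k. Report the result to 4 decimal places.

k = -0.7014

With ln vᵢ as the transformed response and tᵢ as the regressor:
Σt = 18.0000, Σ(t)² = 86.0000, Σln v = -6.2992, Σt·ln v = -37.5468.
Equations: 86.0000·k + 18.0000·ln C = -37.5468;  18.0000·k + 5·ln C = -6.2992.
Slope k = (n·Σt·ln v − Σt·Σln v)/(n·Σ(t)² − (Σt)²) = (5·-37.5468 − 18.0000·-6.2992)/106.0000 = -0.70140; ln C = (Σln v − k·Σt)/n = 1.26519.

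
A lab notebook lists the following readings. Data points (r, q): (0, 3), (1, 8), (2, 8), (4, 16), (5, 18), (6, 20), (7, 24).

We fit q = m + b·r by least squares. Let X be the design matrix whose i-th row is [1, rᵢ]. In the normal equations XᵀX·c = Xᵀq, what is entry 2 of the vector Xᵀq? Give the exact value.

Entry 2 ↔ basis r, so (Xᵀq)_{2} = Σᵢ (r)·qᵢ = (0)·(3) + (1)·(8) + (2)·(8) + (4)·(16) + (5)·(18) + (6)·(20) + (7)·(24) = 466.

466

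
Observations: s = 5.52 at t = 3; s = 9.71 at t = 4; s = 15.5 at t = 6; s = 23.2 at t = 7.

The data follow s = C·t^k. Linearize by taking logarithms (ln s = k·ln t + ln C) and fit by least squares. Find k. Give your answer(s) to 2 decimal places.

Let Y = ln s. Fitting Y = k·ln t + ln C by least squares:
Sums: Σln t = 6.2226, Σ(ln t)² = 10.1257, Σln s = 9.8665, Σln t·ln s = 16.0573.
Normal system: [[10.1257, 6.2226]; [6.2226, 4]]·[k, ln C]ᵀ = [16.0573, 9.8665]ᵀ.
Slope k = (n·Σln t·ln s − Σln t·Σln s)/(n·Σ(ln t)² − (Σln t)²) = (4·16.0573 − 6.2226·9.8665)/1.7825 = 1.58987; ln C = (Σln s − k·Σln t)/n = -0.00664.

k = 1.59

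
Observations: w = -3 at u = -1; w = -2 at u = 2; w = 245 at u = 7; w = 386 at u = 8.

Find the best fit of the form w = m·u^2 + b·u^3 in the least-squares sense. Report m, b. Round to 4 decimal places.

Forming XᵀX = [[6514, 49606]; [49606, 379858]] and Xᵀw = [36698, 281654]ᵀ gives XᵀX·[m, b]ᵀ = Xᵀw.
Δ = 6514·379858 − 49606² = 13639776.
m = (36698·379858 − 49606·281654)/13639776 = -660405/284162; b = (6514·281654 − 49606·36698)/13639776 = 296941/284162.

m = -2.3240, b = 1.0450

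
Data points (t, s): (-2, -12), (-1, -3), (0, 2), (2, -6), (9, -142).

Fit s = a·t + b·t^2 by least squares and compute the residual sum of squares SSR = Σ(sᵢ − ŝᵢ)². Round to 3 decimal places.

SSR = 7.600

The normal system AᵀA·[a, b]ᵀ = Aᵀs is [[90, 728]; [728, 6594]]·[a, b]ᵀ = [-1263, -11577]ᵀ.
Eliminating b: 6594·(row 1) − 728·(row 2) gives 63476·a = 6594·(-1263) − 728·(-11577) = 99834, so a = 7131/4534.
Then b = ((-11577) − 728·(7131/4534))/6594 = -61233/31738.
Residuals: -18045/15869, 7968/15869, 2, -22665/15869, 1912/15869; SSR = 120598/15869.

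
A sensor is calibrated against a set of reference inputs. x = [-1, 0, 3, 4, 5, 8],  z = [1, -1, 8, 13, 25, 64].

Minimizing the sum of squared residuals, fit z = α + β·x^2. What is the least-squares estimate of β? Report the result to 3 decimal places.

β = 1.014

The normal system MᵀM·[α, β]ᵀ = Mᵀz is [[6, 115]; [115, 5059]]·[α, β]ᵀ = [110, 5002]ᵀ.
Δ = 6·5059 − 115² = 17129.
α = (110·5059 − 115·5002)/17129 = -18740/17129; β = (6·5002 − 115·110)/17129 = 17362/17129.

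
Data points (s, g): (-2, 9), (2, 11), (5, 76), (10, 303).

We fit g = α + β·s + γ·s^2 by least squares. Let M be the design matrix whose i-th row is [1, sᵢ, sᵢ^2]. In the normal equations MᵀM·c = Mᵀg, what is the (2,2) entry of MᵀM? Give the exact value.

133

Row 2 ↔ basis s, column 2 ↔ basis s, so (MᵀM)_{2,2} = Σᵢ (s)·(s) = (-2)·(-2) + (2)·(2) + (5)·(5) + (10)·(10) = 133.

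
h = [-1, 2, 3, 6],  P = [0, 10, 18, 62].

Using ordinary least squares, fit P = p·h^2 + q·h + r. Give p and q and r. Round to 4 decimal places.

p = 1.4167, q = 1.7567, r = 0.4000

Normal-equation sums: Σh^2·h^2 = 1394, Σh^2·h = 250, Σh^2 = 50, Σh·h = 50, Σh = 10, Σ1 = 4.
Right-hand side: Σh^2·P = 2434, Σh·P = 446, ΣP = 90.
So AᵀA·[p, q, r]ᵀ = AᵀP: [[1394, 250, 50]; [250, 50, 10]; [50, 10, 4]]·[p, q, r]ᵀ = [2434, 446, 90]ᵀ.
Row-reducing yields p = 17/12, q = 527/300, r = 2/5.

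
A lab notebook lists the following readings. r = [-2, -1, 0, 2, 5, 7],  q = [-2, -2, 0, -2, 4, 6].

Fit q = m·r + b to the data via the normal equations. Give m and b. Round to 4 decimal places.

m = 0.9019, b = -0.9867

From the data, Σr·r = 83, Σr = 11, Σ1 = 6.
And Σr·q = 64, Σq = 4.
So AᵀA·[m, b]ᵀ = Aᵀq: [[83, 11]; [11, 6]]·[m, b]ᵀ = [64, 4]ᵀ.
Δ = 83·6 − 11² = 377.
m = (64·6 − 11·4)/377 = 340/377; b = (83·4 − 11·64)/377 = -372/377.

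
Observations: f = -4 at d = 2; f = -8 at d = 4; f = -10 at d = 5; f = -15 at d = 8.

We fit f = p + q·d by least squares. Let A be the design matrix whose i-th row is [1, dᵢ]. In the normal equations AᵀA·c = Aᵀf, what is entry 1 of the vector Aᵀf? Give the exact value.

-37

Entry 1 ↔ basis 1, so (Aᵀf)_{1} = Σᵢ fᵢ = (1)·(-4) + (1)·(-8) + (1)·(-10) + (1)·(-15) = -37.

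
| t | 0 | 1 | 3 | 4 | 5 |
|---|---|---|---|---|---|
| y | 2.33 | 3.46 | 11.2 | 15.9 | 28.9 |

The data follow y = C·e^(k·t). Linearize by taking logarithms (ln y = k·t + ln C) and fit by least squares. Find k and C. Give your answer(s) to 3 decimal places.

k = 0.507, C = 2.242

Let Y = ln y. Fitting Y = k·t + ln C by least squares:
Σt = 13.0000, Σ(t)² = 51.0000, Σln y = 10.6332, Σt·ln y = 36.3735.
Equations: 51.0000·k + 13.0000·ln C = 36.3735;  13.0000·k + 5·ln C = 10.6332.
Δ = 51.0000·5 − (13.0000)² = 86.0000; k = (36.3735·5 − 13.0000·10.6332)/86.0000 = 0.50739, ln C = (51.0000·10.6332 − 13.0000·36.3735)/86.0000 = 0.80742, so C = exp(0.80742) = 2.24212.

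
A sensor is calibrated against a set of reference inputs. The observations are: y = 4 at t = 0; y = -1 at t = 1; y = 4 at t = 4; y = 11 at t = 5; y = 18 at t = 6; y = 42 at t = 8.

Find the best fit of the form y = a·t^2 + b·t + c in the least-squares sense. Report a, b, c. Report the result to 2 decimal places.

a = 1.16, b = -4.46, c = 3.30

With design matrix A, AᵀA = [[6274, 918, 142]; [918, 142, 24]; [142, 24, 6]] and Aᵀy = [3674, 514, 78]ᵀ.
Row-reducing yields a = 10041/8635, b = -7696/1727, c = 28538/8635.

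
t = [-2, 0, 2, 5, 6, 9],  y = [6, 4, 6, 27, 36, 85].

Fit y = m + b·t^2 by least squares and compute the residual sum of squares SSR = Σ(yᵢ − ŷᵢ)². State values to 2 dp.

SSR = 11.00

Setting ∂/∂m … = 0 gives: 6·m + 150·b = 164;  150·m + 8514·b = 8904.
(Σ1 = 6, Σt^2 = 150, Σt^2·t^2 = 8514, Σy = 164, Σt^2·y = 8904.)
Δ = 6·8514 − 150² = 28584.
m = (164·8514 − 150·8904)/28584 = 843/397; b = (6·8904 − 150·164)/28584 = 1201/1191.
Residuals: -187/1191, 745/397, -187/1191, -1/3, -963/397, 475/397; SSR = 4366/397.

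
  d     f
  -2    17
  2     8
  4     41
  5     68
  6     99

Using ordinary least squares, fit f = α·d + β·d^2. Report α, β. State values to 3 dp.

Setting ∂/∂α … = 0 gives: 85·α + 405·β = 1080;  405·α + 2209·β = 6020.
Determinant 85·2209 − 405² = 23740.
α = (1080·2209 − 405·6020)/23740 = -2619/1187; β = (85·6020 − 405·1080)/23740 = 3715/1187.

α = -2.206, β = 3.130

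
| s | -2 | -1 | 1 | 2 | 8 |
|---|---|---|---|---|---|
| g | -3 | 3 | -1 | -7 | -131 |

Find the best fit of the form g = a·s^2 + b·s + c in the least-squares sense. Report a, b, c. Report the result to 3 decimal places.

a = -1.943, b = -1.193, c = 2.858

XᵀX·[a, b, c]ᵀ = Xᵀg reads: 4130·a + 512·b + 74·c = -8422;  512·a + 74·b + 8·c = -1060;  74·a + 8·b + 5·c = -139.
Inverting the 3×3 Gram matrix, [a, b, c]ᵀ = [-8312/4279, -5106/4279, 12231/4279]ᵀ.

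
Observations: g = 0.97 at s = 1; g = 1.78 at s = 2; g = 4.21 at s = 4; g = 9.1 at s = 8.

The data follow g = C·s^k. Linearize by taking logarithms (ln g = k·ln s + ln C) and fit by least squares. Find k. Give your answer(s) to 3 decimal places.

With ln gᵢ as the transformed response and ln sᵢ as the regressor:
Σln s = 4.1589, Σ(ln s)² = 6.7263, Σln g = 4.1919, Σln s·ln g = 6.9844.
Equations: 6.7263·k + 4.1589·ln C = 6.9844;  4.1589·k + 4·ln C = 4.1919.
Solving (det = 9.6091): k = 1.09314, ln C = -0.08858.

k = 1.093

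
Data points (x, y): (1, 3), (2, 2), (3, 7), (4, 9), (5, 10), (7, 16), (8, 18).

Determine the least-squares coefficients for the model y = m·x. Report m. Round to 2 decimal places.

From the data, Σx·x = 168.
Right-hand side: Σx·y = 370.
So AᵀA·[m]ᵀ = Aᵀy: [[168]]·[m]ᵀ = [370]ᵀ.
Hence m = 370 / 168 ≈ 2.20238.

m = 2.20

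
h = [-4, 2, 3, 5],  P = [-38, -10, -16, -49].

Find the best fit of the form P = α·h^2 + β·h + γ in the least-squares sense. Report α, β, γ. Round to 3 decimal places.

From the data, Σh^2·h^2 = 978, Σh^2·h = 96, Σh^2 = 54, Σh·h = 54, Σh = 6, Σ1 = 4.
For AᵀP: Σh^2·P = -2017, Σh·P = -161, ΣP = -113.
Normal equations: [[978, 96, 54]; [96, 54, 6]; [54, 6, 4]]·[α, β, γ]ᵀ = [-2017, -161, -113]ᵀ.
Solving the 3×3 system (Gaussian elimination) gives α = -1483/732, β = 3163/3660, γ = -2679/1220.

α = -2.026, β = 0.864, γ = -2.196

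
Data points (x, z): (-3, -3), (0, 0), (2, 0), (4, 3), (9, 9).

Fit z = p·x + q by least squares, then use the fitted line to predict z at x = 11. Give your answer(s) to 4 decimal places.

ẑ = 10.3153

Forming MᵀM = [[110, 12]; [12, 5]] and Mᵀz = [102, 9]ᵀ gives MᵀM·[p, q]ᵀ = Mᵀz.
det = 110·5 − 12² = 406.
p = (102·5 − 12·9)/406 = 201/203; q = (110·9 − 12·102)/406 = -117/203.
At x = 11: ẑ = (201/203)·(11) + (-117/203)·(1) = 2094/203.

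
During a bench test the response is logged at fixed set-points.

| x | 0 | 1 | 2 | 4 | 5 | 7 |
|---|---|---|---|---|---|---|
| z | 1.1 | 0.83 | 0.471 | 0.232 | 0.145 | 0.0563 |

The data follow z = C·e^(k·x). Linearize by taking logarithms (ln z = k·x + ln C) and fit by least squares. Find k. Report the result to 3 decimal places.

k = -0.425

With ln zᵢ as the transformed response and xᵢ as the regressor:
Σx = 19.0000, Σ(x)² = 95.0000, Σln z = -7.1130, Σx·ln z = -37.3307.
Normal system: [[95.0000, 19.0000]; [19.0000, 6]]·[k, ln C]ᵀ = [-37.3307, -7.1130]ᵀ.
Δ = 95.0000·6 − (19.0000)² = 209.0000; k = (-37.3307·6 − 19.0000·-7.1130)/209.0000 = -0.42506, ln C = (95.0000·-7.1130 − 19.0000·-37.3307)/209.0000 = 0.16051.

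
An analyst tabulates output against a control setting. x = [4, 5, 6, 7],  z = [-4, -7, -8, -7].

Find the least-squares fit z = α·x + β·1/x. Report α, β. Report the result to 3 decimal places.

α = -1.128, β = -1.473

The normal system AᵀA·[α, β]ᵀ = Aᵀz is [[126, 4]; [4, 26581/176400]]·[α, β]ᵀ = [-148, -71/15]ᵀ.
det = 126·(26581/176400) − 4² = 4181/1400.
α = ((-148)·(26581/176400) − 4·(-71/15))/(4181/1400) = -297074/263403; β = (126·(-71/15) − 4·(-148))/(4181/1400) = -6160/4181.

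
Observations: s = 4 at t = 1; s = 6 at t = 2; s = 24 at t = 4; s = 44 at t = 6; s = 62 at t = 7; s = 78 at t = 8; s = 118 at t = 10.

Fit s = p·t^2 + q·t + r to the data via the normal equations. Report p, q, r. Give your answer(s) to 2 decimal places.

MᵀM·[p, q, r]ᵀ = Mᵀs reads: 18066·p + 2144·q + 270·r = 21826;  2144·p + 270·q + 38·r = 2614;  270·p + 38·q + 7·r = 336.
(Σt^2·t^2 = 18066, Σt^2·t = 2144, Σt^2 = 270, Σt·t = 270, Σt = 38, Σ1 = 7, Σt^2·s = 21826, Σt·s = 2614, Σs = 336.)
Solving the 3×3 system (Gaussian elimination) gives p = 50829/48041, q = 54553/48041, r = 49276/48041.

p = 1.06, q = 1.14, r = 1.03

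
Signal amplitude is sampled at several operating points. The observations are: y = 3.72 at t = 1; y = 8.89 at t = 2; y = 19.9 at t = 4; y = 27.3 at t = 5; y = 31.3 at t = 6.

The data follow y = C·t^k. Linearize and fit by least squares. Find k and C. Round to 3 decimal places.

k = 1.203, C = 3.780

Linearized form: ln y = k·ln t + ln C. From the 5 transformed points,
Σln t = 5.4806, Σ(ln t)² = 8.2030, Σln y = 13.2399, Σln t·ln y = 17.1529.
Equations: 8.2030·k + 5.4806·ln C = 17.1529;  5.4806·k + 5·ln C = 13.2399.
Δ = 8.2030·5 − (5.4806)² = 10.9774; k = (17.1529·5 − 5.4806·13.2399)/10.9774 = 1.20259, ln C = (8.2030·13.2399 − 5.4806·17.1529)/10.9774 = 1.32978, so C = exp(1.32978) = 3.78021.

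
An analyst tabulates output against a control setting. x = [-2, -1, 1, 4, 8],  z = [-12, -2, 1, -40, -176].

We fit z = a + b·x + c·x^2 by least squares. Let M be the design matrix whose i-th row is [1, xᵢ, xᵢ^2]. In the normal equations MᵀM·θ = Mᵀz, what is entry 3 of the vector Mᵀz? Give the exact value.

-11953

Entry 3 ↔ basis x^2, so (Mᵀz)_{3} = Σᵢ (x^2)·zᵢ = (4)·(-12) + (1)·(-2) + (1)·(1) + (16)·(-40) + (64)·(-176) = -11953.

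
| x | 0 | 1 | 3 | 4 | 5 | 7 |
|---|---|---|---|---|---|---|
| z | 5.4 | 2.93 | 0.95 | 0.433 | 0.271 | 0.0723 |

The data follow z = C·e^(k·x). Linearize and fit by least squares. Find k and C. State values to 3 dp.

k = -0.614, C = 5.499

Let Y = ln z. Fitting Y = k·x + ln C by least squares:
AᵀA = [[100.0000, 20.0000]; [20.0000, 6]], rhs = [-27.3436, -2.0595]ᵀ  (here Σx = 20.0000, Σ(x)² = 100.0000, Σln z = -2.0595, Σx·ln z = -27.3436).
Slope k = (n·Σx·ln z − Σx·Σln z)/(n·Σ(x)² − (Σx)²) = (6·-27.3436 − 20.0000·-2.0595)/200.0000 = -0.61436; ln C = (Σln z − k·Σx)/n = 1.70463, so C = exp(1.70463) = 5.49933.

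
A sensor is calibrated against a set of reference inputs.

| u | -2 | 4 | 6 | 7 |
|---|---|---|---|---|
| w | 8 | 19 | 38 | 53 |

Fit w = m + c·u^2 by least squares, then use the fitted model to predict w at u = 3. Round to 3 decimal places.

From the data, Σ1 = 4, Σu^2 = 105, Σu^2·u^2 = 3969.
And Σw = 118, Σu^2·w = 4301.
Normal equations: [[4, 105]; [105, 3969]]·[m, c]ᵀ = [118, 4301]ᵀ.
Δ = 4·3969 − 105² = 4851.
m = (118·3969 − 105·4301)/4851 = 797/231; c = (4·4301 − 105·118)/4851 = 4814/4851.
At u = 3: ŵ = (797/231)·(1) + (4814/4851)·(9) = 20021/1617.

ŵ = 12.382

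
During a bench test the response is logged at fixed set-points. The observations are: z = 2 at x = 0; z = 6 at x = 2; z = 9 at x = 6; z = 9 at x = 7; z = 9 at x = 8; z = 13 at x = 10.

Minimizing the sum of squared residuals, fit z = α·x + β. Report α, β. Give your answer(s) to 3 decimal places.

α = 0.937, β = 2.846

With design matrix A, AᵀA = [[253, 33]; [33, 6]] and Aᵀz = [331, 48]ᵀ.
Δ = 253·6 − 33² = 429.
α = (331·6 − 33·48)/429 = 134/143; β = (253·48 − 33·331)/429 = 37/13.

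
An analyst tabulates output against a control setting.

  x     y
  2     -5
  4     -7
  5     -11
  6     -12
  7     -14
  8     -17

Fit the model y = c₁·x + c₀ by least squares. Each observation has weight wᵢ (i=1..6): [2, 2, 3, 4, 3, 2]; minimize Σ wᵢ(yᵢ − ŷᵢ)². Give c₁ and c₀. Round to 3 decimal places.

Forming MᵀWM = [[534, 88]; [88, 16]] and MᵀWy = [-1095, -181]ᵀ gives MᵀWM·[c₁, c₀]ᵀ = MᵀWy.
det = 534·16 − 88² = 800.
c₁ = ((-1095)·16 − 88·(-181))/800 = -199/100; c₀ = (534·(-181) − 88·(-1095))/800 = -147/400.

c₁ = -1.990, c₀ = -0.368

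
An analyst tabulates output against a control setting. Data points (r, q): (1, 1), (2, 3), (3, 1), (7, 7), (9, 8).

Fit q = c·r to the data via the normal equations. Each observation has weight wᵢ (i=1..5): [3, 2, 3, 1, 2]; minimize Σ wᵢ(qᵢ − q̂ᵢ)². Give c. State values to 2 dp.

The normal equations are: 249·c = 217.
Hence c = 217 / 249 ≈ 0.871486.

c = 0.87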